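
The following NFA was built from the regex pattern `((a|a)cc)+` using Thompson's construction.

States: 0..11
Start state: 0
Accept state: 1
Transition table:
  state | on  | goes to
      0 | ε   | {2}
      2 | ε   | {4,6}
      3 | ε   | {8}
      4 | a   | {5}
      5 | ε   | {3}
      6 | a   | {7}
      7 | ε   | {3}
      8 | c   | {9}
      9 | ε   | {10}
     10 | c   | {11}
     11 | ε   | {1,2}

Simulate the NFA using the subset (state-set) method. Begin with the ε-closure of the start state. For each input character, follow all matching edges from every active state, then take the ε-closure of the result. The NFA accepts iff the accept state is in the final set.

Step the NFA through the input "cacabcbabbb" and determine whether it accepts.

Answer: REJECT

Trace:
start: ε-closure({0}) = {0,2,4,6}
'c' @ 1: {}  — no active states
rest 'acabcbabbb' ignored (set empty)
end set {} — state 1 not in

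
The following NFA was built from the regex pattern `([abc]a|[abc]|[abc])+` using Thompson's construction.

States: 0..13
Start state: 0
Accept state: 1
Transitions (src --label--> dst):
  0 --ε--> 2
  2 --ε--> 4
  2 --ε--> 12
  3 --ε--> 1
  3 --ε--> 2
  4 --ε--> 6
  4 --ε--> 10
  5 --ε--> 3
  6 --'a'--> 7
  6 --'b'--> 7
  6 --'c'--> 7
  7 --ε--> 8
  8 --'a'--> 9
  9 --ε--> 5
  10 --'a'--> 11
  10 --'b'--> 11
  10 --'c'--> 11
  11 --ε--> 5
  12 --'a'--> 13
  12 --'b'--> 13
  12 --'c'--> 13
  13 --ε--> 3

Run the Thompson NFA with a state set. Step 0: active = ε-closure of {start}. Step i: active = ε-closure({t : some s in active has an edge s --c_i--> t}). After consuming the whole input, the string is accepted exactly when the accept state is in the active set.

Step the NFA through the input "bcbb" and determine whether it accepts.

initial (ε-close {0}): {0,2,4,6,10,12}
'b' @ 1: {1,2,3,4,5,6,7,8,10,11,12,13}  [accepting]
'c' @ 2: {1,2,3,4,5,6,7,8,10,11,12,13}  [accepting]
'b' @ 3: {1,2,3,4,5,6,7,8,10,11,12,13}  [accepting]
'b' @ 4: {1,2,3,4,5,6,7,8,10,11,12,13}  [accepting]
after full input: {1,2,3,4,5,6,7,8,10,11,12,13}  (accept=1 in)

Answer: ACCEPT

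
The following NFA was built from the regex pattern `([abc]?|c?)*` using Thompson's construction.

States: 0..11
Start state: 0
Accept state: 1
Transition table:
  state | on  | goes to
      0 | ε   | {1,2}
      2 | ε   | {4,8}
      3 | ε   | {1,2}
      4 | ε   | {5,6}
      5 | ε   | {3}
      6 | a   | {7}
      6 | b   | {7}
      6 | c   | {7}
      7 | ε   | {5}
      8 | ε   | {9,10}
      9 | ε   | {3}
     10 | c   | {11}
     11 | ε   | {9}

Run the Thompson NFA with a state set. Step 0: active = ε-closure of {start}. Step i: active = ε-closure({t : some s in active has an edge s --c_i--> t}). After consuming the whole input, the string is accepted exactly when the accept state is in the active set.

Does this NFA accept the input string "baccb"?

Answer: ACCEPT

Trace:
initial (ε-close {0}): {0,1,2,3,4,5,6,8,9,10}
'b' @ 1: {1,2,3,4,5,6,7,8,9,10}  [accepting]
'a' @ 2: {1,2,3,4,5,6,7,8,9,10}  [accepting]
'c' @ 3: {1,2,3,4,5,6,7,8,9,10,11}  [accepting]
'c' @ 4: {1,2,3,4,5,6,7,8,9,10,11}  [accepting]
'b' @ 5: {1,2,3,4,5,6,7,8,9,10}  [accepting]
after full input: {1,2,3,4,5,6,7,8,9,10}  (accept=1 in)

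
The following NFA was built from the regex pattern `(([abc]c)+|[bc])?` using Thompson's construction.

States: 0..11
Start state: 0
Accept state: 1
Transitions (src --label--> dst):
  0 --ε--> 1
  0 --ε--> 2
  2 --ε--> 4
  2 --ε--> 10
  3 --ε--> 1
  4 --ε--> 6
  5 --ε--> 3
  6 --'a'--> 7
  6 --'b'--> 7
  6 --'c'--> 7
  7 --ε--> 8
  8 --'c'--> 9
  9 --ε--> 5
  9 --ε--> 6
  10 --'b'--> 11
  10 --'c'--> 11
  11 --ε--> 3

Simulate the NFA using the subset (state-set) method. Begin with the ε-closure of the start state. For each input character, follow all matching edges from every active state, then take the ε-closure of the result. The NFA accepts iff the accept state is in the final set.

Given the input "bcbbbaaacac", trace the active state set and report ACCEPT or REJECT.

S₀ = ε-closure({0}) = {0,1,2,4,6,10}
'b' @ 1: {1,3,7,8,11}  [accepting]
'c' @ 2: {1,3,5,6,9}  [accepting]
'b' @ 3: {7,8}
'b' @ 4: {}  — dead — no transitions
rest 'baaacac' ignored (set empty)
after full input: {}  (accept=1 not in)

Answer: REJECT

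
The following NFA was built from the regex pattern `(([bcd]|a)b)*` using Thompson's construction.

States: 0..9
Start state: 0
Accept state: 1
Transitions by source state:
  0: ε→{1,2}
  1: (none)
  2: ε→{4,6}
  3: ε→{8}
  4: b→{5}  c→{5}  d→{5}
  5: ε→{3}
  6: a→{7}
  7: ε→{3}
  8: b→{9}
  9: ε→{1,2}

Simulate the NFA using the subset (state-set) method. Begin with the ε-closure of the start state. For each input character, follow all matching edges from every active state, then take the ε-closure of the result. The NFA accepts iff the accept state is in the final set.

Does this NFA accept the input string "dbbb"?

initial (ε-close {0}): {0,1,2,4,6}
'd' @ 1: {3,5,8}
'b' @ 2: {1,2,4,6,9}  (accept∈set)
'b' @ 3: {3,5,8}
'b' @ 4: {1,2,4,6,9}  (accept∈set)
final: {1,2,4,6,9}; accept 1 in set

Answer: ACCEPT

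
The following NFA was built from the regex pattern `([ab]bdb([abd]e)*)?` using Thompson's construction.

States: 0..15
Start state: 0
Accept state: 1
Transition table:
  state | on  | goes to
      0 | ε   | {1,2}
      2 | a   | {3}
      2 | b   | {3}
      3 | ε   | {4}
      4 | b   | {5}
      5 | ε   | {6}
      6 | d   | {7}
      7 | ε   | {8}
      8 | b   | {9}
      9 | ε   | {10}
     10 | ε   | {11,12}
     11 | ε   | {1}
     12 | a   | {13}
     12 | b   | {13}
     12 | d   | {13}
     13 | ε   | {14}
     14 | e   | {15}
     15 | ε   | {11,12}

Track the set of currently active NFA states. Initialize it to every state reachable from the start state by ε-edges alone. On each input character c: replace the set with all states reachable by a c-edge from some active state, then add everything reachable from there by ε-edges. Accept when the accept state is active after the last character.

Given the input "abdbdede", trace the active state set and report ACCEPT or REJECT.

S₀ = ε-closure({0}) = {0,1,2}
'a' @ 1: {3,4}
'b' @ 2: {5,6}
'd' @ 3: {7,8}
'b' @ 4: {1,9,10,11,12}  (accept∈set)
'd' @ 5: {13,14}
'e' @ 6: {1,11,12,15}  (accept∈set)
'd' @ 7: {13,14}
'e' @ 8: {1,11,12,15}  (accept∈set)
final: {1,11,12,15}; accept 1 in set

Answer: ACCEPT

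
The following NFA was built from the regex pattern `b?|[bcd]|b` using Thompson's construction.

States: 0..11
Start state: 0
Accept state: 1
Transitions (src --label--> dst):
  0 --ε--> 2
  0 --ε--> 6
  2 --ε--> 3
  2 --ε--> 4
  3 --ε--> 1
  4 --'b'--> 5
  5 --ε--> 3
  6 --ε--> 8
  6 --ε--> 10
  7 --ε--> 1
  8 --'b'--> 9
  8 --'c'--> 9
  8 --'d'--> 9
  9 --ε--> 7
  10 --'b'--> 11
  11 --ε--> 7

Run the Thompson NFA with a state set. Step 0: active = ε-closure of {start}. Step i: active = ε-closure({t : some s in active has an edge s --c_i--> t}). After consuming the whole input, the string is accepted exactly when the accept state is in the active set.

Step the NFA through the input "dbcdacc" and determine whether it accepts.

Answer: REJECT

Derivation:
S₀ = ε-closure({0}) = {0,1,2,3,4,6,8,10}
'd' @ 1: {1,7,9}  ✓accept
'b' @ 2: {}  — state set empty
rest 'cdacc' ignored (set empty)
final: {}; accept 1 not in set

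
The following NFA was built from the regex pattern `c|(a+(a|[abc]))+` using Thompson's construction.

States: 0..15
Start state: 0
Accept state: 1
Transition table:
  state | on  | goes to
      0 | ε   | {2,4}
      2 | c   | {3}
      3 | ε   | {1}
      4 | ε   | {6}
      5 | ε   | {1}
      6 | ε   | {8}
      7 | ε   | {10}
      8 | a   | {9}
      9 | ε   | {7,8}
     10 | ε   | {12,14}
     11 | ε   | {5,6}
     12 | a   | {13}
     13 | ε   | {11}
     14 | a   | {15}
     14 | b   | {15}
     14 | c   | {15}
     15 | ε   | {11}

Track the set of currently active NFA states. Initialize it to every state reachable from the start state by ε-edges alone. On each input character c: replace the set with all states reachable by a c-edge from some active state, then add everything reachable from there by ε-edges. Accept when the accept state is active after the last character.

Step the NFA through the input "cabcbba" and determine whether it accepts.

Answer: REJECT

Derivation:
S₀ = ε-closure({0}) = {0,2,4,6,8}
'c' @ 1: {1,3}  ✓accept
'a' @ 2: {}  — dead — no transitions
rest 'bcbba' ignored (set empty)
after full input: {}  (accept=1 not in)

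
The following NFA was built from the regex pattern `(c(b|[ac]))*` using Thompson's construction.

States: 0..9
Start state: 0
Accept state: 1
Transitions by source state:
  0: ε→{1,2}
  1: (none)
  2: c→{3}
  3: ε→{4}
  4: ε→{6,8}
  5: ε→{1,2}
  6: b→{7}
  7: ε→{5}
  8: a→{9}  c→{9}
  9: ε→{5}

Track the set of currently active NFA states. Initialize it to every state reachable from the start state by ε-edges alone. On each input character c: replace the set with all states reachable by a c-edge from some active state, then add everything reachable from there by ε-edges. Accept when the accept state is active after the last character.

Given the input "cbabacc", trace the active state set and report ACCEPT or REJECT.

Answer: REJECT

Steps:
initial (ε-close {0}): {0,1,2}
'c' @ 1: {3,4,6,8}
'b' @ 2: {1,2,5,7}  [accepting]
'a' @ 3: {}  — state set empty
rest 'bacc' ignored (set empty)
final: {}; accept 1 not in set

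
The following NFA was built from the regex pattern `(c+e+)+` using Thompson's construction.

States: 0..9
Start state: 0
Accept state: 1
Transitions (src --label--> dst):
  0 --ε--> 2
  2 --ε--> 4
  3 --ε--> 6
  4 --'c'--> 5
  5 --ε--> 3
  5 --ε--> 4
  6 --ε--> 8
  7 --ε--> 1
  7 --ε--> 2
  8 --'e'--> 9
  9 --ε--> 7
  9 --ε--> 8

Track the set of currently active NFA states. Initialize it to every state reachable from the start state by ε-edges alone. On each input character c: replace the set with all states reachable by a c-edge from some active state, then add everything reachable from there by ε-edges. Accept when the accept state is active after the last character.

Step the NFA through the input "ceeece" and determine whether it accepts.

Answer: ACCEPT

Derivation:
S₀ = ε-closure({0}) = {0,2,4}
'c' @ 1: {3,4,5,6,8}
'e' @ 2: {1,2,4,7,8,9}  [accepting]
'e' @ 3: {1,2,4,7,8,9}  [accepting]
'e' @ 4: {1,2,4,7,8,9}  [accepting]
'c' @ 5: {3,4,5,6,8}
'e' @ 6: {1,2,4,7,8,9}  [accepting]
end set {1,2,4,7,8,9} — state 1 in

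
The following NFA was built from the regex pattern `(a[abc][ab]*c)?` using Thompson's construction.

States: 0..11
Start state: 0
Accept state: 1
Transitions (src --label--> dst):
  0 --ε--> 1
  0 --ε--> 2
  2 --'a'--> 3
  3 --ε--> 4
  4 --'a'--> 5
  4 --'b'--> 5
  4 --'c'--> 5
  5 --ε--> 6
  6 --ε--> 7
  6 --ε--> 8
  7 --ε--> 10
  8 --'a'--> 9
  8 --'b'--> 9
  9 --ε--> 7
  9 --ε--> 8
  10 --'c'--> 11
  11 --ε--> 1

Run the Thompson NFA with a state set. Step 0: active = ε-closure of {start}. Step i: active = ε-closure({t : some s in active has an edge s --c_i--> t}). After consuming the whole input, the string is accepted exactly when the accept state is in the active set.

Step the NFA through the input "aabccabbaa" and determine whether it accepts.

Answer: REJECT

Steps:
S₀ = ε-closure({0}) = {0,1,2}
'a' @ 1: {3,4}
'a' @ 2: {5,6,7,8,10}
'b' @ 3: {7,8,9,10}
'c' @ 4: {1,11}  [accepting]
'c' @ 5: {}  — no active states
rest 'abbaa' ignored (set empty)
final: {}; accept 1 not in set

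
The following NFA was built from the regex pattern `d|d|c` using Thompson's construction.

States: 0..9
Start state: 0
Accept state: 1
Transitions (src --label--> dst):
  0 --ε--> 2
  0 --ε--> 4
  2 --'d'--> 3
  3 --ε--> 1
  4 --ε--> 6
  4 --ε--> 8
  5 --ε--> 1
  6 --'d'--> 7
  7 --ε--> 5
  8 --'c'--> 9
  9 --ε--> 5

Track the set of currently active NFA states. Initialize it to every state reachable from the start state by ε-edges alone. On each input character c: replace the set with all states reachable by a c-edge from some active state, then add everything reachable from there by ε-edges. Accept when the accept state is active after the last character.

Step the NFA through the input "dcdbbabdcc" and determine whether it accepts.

S₀ = ε-closure({0}) = {0,2,4,6,8}
'd' @ 1: {1,3,5,7}  [accepting]
'c' @ 2: {}  — state set empty
rest 'dbbabdcc' ignored (set empty)
final: {}; accept 1 not in set

Answer: REJECT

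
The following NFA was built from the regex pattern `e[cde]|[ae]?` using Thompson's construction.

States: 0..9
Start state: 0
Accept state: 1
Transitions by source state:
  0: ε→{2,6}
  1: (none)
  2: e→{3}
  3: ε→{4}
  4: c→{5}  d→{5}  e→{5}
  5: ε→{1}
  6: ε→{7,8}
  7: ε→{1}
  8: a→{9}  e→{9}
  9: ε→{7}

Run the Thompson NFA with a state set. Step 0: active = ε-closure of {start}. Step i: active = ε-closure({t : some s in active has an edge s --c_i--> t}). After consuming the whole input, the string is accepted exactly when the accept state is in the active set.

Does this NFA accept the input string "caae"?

Answer: REJECT

Derivation:
S₀ = ε-closure({0}) = {0,1,2,6,7,8}
'c' @ 1: {}  — dead — no transitions
rest 'aae' ignored (set empty)
after full input: {}  (accept=1 not in)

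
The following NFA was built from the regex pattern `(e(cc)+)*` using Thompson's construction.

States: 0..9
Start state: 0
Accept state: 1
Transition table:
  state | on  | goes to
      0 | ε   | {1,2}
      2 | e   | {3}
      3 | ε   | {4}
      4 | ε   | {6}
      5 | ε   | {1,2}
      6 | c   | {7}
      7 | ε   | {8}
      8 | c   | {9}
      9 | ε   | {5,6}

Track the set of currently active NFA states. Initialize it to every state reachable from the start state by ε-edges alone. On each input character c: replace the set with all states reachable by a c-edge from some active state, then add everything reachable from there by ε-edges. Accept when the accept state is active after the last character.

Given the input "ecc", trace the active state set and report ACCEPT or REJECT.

Answer: ACCEPT

Derivation:
S₀ = ε-closure({0}) = {0,1,2}
'e' @ 1: {3,4,6}
'c' @ 2: {7,8}
'c' @ 3: {1,2,5,6,9}  (accept∈set)
after full input: {1,2,5,6,9}  (accept=1 in)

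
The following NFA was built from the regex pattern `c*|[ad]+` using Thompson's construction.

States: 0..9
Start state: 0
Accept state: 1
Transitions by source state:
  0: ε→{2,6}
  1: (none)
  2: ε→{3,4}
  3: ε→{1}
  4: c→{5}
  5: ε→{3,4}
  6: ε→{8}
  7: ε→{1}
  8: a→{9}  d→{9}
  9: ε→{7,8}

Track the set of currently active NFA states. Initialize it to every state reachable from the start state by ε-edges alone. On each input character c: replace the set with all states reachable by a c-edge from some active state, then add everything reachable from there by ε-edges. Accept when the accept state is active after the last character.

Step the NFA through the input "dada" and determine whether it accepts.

S₀ = ε-closure({0}) = {0,1,2,3,4,6,8}
'd' @ 1: {1,7,8,9}  [accepting]
'a' @ 2: {1,7,8,9}  [accepting]
'd' @ 3: {1,7,8,9}  [accepting]
'a' @ 4: {1,7,8,9}  [accepting]
end set {1,7,8,9} — state 1 in

Answer: ACCEPT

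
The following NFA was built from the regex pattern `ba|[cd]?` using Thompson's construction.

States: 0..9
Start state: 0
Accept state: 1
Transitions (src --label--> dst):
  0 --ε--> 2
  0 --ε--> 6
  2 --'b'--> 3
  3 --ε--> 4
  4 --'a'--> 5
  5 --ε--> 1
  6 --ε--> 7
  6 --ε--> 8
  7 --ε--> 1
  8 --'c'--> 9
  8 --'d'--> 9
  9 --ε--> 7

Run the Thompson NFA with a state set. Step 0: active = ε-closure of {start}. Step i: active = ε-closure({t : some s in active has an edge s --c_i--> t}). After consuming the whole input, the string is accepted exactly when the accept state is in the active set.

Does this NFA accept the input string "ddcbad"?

Answer: REJECT

Derivation:
initial (ε-close {0}): {0,1,2,6,7,8}
'd' @ 1: {1,7,9}  (accept∈set)
'd' @ 2: {}  — state set empty
rest 'cbad' ignored (set empty)
end set {} — state 1 not in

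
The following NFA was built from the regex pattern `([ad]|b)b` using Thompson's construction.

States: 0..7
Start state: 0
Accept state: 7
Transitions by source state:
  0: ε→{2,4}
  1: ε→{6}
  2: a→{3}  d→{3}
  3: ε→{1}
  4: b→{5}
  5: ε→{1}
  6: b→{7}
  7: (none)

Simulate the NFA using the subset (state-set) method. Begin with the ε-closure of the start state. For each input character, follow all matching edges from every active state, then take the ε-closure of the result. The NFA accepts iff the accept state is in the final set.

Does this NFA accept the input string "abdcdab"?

S₀ = ε-closure({0}) = {0,2,4}
'a' @ 1: {1,3,6}
'b' @ 2: {7}  [accepting]
'd' @ 3: {}  — state set empty
rest 'cdab' ignored (set empty)
after full input: {}  (accept=7 not in)

Answer: REJECT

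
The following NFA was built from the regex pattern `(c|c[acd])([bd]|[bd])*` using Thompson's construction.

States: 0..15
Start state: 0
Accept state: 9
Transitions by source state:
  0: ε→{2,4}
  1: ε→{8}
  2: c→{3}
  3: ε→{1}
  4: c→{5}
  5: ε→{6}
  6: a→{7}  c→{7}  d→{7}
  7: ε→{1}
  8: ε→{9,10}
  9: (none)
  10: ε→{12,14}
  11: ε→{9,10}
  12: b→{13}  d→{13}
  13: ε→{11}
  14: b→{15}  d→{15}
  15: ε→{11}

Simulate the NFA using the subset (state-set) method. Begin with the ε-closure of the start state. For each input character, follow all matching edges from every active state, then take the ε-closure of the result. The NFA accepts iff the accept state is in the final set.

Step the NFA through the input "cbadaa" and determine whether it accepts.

Answer: REJECT

Derivation:
S₀ = ε-closure({0}) = {0,2,4}
'c' @ 1: {1,3,5,6,8,9,10,12,14}  ✓accept
'b' @ 2: {9,10,11,12,13,14,15}  ✓accept
'a' @ 3: {}  — dead — no transitions
rest 'daa' ignored (set empty)
final: {}; accept 9 not in set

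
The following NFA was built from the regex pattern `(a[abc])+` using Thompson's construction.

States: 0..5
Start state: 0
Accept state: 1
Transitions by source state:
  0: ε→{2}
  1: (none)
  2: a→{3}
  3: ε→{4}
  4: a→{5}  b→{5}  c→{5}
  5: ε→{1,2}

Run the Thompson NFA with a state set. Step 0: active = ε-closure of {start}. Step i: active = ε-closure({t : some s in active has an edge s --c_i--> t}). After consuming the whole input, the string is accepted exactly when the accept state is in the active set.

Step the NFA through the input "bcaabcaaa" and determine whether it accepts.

S₀ = ε-closure({0}) = {0,2}
'b' @ 1: {}  — state set empty
rest 'caabcaaa' ignored (set empty)
after full input: {}  (accept=1 not in)

Answer: REJECT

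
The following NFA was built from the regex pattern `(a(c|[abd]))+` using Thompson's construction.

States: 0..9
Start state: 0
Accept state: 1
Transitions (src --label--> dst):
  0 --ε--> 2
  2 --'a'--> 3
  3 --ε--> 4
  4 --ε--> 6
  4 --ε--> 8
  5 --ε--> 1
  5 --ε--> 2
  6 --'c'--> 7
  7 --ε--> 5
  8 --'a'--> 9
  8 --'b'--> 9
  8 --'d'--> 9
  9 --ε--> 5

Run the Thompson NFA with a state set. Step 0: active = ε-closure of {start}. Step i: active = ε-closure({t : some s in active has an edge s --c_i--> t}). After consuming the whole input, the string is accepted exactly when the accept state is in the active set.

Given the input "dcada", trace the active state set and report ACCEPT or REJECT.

S₀ = ε-closure({0}) = {0,2}
'd' @ 1: {}  — state set empty
rest 'cada' ignored (set empty)
final: {}; accept 1 not in set

Answer: REJECT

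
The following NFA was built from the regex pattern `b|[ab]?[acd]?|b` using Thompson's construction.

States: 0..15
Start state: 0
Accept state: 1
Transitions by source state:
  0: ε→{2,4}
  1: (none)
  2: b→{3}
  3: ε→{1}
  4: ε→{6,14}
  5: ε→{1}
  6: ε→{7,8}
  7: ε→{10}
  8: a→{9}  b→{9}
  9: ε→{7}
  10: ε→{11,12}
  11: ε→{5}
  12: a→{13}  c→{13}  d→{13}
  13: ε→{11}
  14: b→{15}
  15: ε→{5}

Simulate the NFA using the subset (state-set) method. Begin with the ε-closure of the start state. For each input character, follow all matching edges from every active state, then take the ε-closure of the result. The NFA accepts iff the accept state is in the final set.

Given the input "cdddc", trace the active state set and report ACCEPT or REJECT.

S₀ = ε-closure({0}) = {0,1,2,4,5,6,7,8,10,11,12,14}
'c' @ 1: {1,5,11,13}  (accept∈set)
'd' @ 2: {}  — state set empty
rest 'ddc' ignored (set empty)
after full input: {}  (accept=1 not in)

Answer: REJECT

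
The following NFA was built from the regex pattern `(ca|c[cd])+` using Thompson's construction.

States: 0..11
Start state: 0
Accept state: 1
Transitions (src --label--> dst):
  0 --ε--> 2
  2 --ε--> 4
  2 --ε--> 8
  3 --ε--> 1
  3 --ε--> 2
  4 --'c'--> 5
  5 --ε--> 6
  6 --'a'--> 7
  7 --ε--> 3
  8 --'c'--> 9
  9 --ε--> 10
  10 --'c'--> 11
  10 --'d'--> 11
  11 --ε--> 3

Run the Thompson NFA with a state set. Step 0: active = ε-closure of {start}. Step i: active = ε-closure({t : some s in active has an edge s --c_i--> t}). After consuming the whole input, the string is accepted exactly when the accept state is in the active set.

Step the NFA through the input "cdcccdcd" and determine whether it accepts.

S₀ = ε-closure({0}) = {0,2,4,8}
'c' @ 1: {5,6,9,10}
'd' @ 2: {1,2,3,4,8,11}  (accept∈set)
'c' @ 3: {5,6,9,10}
'c' @ 4: {1,2,3,4,8,11}  (accept∈set)
'c' @ 5: {5,6,9,10}
'd' @ 6: {1,2,3,4,8,11}  (accept∈set)
'c' @ 7: {5,6,9,10}
'd' @ 8: {1,2,3,4,8,11}  (accept∈set)
final: {1,2,3,4,8,11}; accept 1 in set

Answer: ACCEPT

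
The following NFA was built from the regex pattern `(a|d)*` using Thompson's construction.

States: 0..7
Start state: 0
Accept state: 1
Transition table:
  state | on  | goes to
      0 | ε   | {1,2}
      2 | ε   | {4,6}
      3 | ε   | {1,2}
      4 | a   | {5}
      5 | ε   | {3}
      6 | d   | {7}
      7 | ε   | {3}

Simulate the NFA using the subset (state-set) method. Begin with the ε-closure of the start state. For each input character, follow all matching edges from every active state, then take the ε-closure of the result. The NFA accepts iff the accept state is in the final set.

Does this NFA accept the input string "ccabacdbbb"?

initial (ε-close {0}): {0,1,2,4,6}
'c' @ 1: {}  — no active states
rest 'cabacdbbb' ignored (set empty)
after full input: {}  (accept=1 not in)

Answer: REJECT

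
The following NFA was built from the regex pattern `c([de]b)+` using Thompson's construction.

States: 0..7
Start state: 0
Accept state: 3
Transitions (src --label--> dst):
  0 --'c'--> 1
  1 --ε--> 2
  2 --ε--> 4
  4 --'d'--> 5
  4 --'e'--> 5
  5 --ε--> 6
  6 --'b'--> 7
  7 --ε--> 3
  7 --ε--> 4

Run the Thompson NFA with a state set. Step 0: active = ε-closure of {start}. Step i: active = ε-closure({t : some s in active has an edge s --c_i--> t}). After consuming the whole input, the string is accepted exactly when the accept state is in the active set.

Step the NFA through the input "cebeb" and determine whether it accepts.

Answer: ACCEPT

Derivation:
initial (ε-close {0}): {0}
'c' @ 1: {1,2,4}
'e' @ 2: {5,6}
'b' @ 3: {3,4,7}  (accept∈set)
'e' @ 4: {5,6}
'b' @ 5: {3,4,7}  (accept∈set)
end set {3,4,7} — state 3 in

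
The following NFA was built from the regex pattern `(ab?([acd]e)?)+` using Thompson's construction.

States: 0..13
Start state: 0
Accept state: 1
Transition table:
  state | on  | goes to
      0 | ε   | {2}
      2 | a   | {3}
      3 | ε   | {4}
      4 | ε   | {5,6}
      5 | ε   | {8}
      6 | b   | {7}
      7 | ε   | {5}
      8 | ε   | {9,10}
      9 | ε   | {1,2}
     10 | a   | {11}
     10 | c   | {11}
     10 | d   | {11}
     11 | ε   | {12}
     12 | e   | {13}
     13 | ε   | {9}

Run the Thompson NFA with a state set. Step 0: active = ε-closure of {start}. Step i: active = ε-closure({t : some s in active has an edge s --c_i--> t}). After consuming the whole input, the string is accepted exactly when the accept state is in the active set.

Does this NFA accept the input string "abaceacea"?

Answer: ACCEPT

Derivation:
initial (ε-close {0}): {0,2}
'a' @ 1: {1,2,3,4,5,6,8,9,10}  (accept∈set)
'b' @ 2: {1,2,5,7,8,9,10}  (accept∈set)
'a' @ 3: {1,2,3,4,5,6,8,9,10,11,12}  (accept∈set)
'c' @ 4: {11,12}
'e' @ 5: {1,2,9,13}  (accept∈set)
'a' @ 6: {1,2,3,4,5,6,8,9,10}  (accept∈set)
'c' @ 7: {11,12}
'e' @ 8: {1,2,9,13}  (accept∈set)
'a' @ 9: {1,2,3,4,5,6,8,9,10}  (accept∈set)
after full input: {1,2,3,4,5,6,8,9,10}  (accept=1 in)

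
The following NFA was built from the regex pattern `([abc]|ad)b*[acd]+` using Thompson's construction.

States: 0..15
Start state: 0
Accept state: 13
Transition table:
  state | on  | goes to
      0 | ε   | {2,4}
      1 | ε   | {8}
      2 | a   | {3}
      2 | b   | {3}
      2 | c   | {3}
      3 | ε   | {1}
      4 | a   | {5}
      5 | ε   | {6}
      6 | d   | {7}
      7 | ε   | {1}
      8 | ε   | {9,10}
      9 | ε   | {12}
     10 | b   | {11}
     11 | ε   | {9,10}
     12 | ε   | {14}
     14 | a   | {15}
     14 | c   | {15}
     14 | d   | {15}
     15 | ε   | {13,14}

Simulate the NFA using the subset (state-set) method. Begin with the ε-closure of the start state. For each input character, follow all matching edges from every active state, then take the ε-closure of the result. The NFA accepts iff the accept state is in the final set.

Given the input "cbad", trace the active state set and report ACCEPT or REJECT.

Answer: ACCEPT

Derivation:
initial (ε-close {0}): {0,2,4}
'c' @ 1: {1,3,8,9,10,12,14}
'b' @ 2: {9,10,11,12,14}
'a' @ 3: {13,14,15}  (accept∈set)
'd' @ 4: {13,14,15}  (accept∈set)
final: {13,14,15}; accept 13 in set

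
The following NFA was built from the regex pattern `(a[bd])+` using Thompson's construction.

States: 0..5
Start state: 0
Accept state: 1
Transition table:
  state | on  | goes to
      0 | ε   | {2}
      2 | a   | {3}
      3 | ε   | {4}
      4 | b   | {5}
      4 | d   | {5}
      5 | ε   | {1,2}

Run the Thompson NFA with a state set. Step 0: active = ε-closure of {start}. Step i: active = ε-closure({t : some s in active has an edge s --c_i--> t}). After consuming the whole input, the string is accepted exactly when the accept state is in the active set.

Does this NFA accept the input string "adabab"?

S₀ = ε-closure({0}) = {0,2}
'a' @ 1: {3,4}
'd' @ 2: {1,2,5}  [accepting]
'a' @ 3: {3,4}
'b' @ 4: {1,2,5}  [accepting]
'a' @ 5: {3,4}
'b' @ 6: {1,2,5}  [accepting]
after full input: {1,2,5}  (accept=1 in)

Answer: ACCEPT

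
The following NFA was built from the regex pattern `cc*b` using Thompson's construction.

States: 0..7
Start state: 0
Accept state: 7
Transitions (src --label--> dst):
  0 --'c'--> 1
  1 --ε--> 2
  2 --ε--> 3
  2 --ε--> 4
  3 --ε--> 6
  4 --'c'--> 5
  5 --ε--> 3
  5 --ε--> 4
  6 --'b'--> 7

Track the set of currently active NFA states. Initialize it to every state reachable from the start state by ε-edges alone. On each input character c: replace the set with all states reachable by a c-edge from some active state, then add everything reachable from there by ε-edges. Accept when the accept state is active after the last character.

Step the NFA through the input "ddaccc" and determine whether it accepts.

Answer: REJECT

Steps:
S₀ = ε-closure({0}) = {0}
'd' @ 1: {}  — no active states
rest 'daccc' ignored (set empty)
final: {}; accept 7 not in set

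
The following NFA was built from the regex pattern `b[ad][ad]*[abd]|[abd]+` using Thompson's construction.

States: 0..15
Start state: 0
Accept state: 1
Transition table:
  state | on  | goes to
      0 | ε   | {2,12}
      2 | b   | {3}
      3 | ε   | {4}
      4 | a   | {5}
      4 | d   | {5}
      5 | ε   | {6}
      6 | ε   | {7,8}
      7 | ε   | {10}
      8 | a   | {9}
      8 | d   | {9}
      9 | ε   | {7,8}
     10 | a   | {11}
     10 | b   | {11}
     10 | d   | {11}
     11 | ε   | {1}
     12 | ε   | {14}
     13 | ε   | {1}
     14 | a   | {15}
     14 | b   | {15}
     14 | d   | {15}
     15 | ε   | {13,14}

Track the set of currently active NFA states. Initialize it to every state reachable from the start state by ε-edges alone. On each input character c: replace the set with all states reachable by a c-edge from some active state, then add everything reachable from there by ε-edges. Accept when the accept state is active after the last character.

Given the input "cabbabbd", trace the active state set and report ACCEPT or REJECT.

S₀ = ε-closure({0}) = {0,2,12,14}
'c' @ 1: {}  — dead — no transitions
rest 'abbabbd' ignored (set empty)
final: {}; accept 1 not in set

Answer: REJECT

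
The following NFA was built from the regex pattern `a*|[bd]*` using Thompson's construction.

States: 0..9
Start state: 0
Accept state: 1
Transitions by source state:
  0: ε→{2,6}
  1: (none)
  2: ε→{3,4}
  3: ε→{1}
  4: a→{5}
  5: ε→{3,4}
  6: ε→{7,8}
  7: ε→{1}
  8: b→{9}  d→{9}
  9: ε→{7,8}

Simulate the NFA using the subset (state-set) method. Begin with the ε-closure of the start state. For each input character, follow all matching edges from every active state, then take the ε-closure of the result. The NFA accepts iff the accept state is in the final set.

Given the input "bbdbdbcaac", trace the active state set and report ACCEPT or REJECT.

Answer: REJECT

Trace:
start: ε-closure({0}) = {0,1,2,3,4,6,7,8}
'b' @ 1: {1,7,8,9}  (accept∈set)
'b' @ 2: {1,7,8,9}  (accept∈set)
'd' @ 3: {1,7,8,9}  (accept∈set)
'b' @ 4: {1,7,8,9}  (accept∈set)
'd' @ 5: {1,7,8,9}  (accept∈set)
'b' @ 6: {1,7,8,9}  (accept∈set)
'c' @ 7: {}  — state set empty
rest 'aac' ignored (set empty)
after full input: {}  (accept=1 not in)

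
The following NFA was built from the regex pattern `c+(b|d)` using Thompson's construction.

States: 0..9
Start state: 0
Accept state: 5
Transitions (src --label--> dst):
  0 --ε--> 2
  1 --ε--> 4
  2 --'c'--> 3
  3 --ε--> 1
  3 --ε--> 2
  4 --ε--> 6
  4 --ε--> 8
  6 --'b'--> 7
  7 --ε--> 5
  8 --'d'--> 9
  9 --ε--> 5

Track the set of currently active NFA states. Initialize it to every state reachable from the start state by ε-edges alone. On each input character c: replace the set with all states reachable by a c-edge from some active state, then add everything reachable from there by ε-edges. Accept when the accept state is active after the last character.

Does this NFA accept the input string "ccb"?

Answer: ACCEPT

Derivation:
start: ε-closure({0}) = {0,2}
'c' @ 1: {1,2,3,4,6,8}
'c' @ 2: {1,2,3,4,6,8}
'b' @ 3: {5,7}  ✓accept
after full input: {5,7}  (accept=5 in)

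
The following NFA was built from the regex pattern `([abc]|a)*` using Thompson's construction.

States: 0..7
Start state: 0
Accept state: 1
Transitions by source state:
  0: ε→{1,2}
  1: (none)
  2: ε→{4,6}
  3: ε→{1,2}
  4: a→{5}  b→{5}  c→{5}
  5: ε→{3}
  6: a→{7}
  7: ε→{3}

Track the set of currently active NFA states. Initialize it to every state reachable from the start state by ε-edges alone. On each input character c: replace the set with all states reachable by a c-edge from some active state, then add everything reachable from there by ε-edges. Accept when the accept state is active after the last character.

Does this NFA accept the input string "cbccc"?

S₀ = ε-closure({0}) = {0,1,2,4,6}
'c' @ 1: {1,2,3,4,5,6}  (accept∈set)
'b' @ 2: {1,2,3,4,5,6}  (accept∈set)
'c' @ 3: {1,2,3,4,5,6}  (accept∈set)
'c' @ 4: {1,2,3,4,5,6}  (accept∈set)
'c' @ 5: {1,2,3,4,5,6}  (accept∈set)
final: {1,2,3,4,5,6}; accept 1 in set

Answer: ACCEPT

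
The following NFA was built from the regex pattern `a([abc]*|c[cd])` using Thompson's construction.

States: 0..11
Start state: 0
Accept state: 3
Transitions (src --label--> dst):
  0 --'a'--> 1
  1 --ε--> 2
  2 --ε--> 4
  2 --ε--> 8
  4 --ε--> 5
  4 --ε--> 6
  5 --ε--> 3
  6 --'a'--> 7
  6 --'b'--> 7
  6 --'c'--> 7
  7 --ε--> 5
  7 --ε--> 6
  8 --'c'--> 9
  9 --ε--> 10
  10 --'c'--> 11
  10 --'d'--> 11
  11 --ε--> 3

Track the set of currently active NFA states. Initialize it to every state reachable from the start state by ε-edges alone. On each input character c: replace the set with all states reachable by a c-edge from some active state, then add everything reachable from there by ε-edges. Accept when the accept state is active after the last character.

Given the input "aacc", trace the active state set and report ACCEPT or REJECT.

Answer: ACCEPT

Derivation:
start: ε-closure({0}) = {0}
'a' @ 1: {1,2,3,4,5,6,8}  (accept∈set)
'a' @ 2: {3,5,6,7}  (accept∈set)
'c' @ 3: {3,5,6,7}  (accept∈set)
'c' @ 4: {3,5,6,7}  (accept∈set)
end set {3,5,6,7} — state 3 in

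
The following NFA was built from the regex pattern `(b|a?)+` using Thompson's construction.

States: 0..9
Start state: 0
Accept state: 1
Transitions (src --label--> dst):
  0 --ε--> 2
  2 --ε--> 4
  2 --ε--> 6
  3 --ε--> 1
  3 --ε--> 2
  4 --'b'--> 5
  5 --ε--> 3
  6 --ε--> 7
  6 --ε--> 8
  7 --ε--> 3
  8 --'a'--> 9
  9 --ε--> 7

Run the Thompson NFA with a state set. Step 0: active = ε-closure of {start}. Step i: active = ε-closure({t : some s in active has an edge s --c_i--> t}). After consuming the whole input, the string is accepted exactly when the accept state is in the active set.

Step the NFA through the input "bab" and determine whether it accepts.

initial (ε-close {0}): {0,1,2,3,4,6,7,8}
'b' @ 1: {1,2,3,4,5,6,7,8}  [accepting]
'a' @ 2: {1,2,3,4,6,7,8,9}  [accepting]
'b' @ 3: {1,2,3,4,5,6,7,8}  [accepting]
final: {1,2,3,4,5,6,7,8}; accept 1 in set

Answer: ACCEPT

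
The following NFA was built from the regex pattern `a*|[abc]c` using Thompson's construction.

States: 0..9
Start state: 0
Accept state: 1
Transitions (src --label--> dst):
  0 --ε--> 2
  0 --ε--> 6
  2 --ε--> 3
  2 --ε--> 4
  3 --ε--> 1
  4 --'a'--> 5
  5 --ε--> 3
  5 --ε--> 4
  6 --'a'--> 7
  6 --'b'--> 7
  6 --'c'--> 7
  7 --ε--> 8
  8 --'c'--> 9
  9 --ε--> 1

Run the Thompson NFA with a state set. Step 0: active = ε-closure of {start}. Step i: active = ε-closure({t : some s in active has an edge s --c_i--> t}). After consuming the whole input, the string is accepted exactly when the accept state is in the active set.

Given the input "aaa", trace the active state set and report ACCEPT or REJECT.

Answer: ACCEPT

Trace:
initial (ε-close {0}): {0,1,2,3,4,6}
'a' @ 1: {1,3,4,5,7,8}  (accept∈set)
'a' @ 2: {1,3,4,5}  (accept∈set)
'a' @ 3: {1,3,4,5}  (accept∈set)
end set {1,3,4,5} — state 1 in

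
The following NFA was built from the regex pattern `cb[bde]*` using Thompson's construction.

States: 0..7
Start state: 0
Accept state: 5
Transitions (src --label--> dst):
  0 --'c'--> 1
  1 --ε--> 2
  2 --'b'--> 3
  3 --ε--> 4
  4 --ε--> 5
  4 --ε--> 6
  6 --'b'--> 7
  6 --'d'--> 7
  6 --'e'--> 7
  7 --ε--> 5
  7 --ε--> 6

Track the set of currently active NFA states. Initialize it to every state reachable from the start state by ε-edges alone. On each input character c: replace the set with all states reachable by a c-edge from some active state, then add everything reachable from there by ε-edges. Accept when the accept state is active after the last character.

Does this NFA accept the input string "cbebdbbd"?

start: ε-closure({0}) = {0}
'c' @ 1: {1,2}
'b' @ 2: {3,4,5,6}  ✓accept
'e' @ 3: {5,6,7}  ✓accept
'b' @ 4: {5,6,7}  ✓accept
'd' @ 5: {5,6,7}  ✓accept
'b' @ 6: {5,6,7}  ✓accept
'b' @ 7: {5,6,7}  ✓accept
'd' @ 8: {5,6,7}  ✓accept
after full input: {5,6,7}  (accept=5 in)

Answer: ACCEPT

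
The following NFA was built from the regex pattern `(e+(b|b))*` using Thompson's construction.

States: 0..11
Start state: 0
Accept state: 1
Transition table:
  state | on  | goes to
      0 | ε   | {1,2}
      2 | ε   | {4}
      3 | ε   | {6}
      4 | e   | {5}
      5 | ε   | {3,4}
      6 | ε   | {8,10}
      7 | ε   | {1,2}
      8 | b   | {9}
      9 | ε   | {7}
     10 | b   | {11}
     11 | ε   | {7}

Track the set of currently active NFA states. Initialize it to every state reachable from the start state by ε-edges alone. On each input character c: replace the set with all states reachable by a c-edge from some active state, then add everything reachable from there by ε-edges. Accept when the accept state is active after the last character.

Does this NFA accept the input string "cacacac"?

Answer: REJECT

Trace:
initial (ε-close {0}): {0,1,2,4}
'c' @ 1: {}  — dead — no transitions
rest 'acacac' ignored (set empty)
after full input: {}  (accept=1 not in)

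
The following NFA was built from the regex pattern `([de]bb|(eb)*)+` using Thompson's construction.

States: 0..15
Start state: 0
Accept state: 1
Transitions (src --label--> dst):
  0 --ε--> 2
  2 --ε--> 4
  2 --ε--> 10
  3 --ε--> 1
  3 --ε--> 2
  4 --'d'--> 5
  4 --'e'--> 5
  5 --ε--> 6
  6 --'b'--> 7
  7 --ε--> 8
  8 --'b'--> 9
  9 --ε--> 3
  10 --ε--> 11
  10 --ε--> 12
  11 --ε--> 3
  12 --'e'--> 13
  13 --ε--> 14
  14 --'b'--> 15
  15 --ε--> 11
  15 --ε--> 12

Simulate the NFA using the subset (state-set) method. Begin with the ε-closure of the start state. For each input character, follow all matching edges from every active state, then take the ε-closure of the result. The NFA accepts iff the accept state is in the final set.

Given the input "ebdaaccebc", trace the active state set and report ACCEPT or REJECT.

Answer: REJECT

Trace:
start: ε-closure({0}) = {0,1,2,3,4,10,11,12}
'e' @ 1: {5,6,13,14}
'b' @ 2: {1,2,3,4,7,8,10,11,12,15}  [accepting]
'd' @ 3: {5,6}
'a' @ 4: {}  — dead — no transitions
rest 'accebc' ignored (set empty)
end set {} — state 1 not in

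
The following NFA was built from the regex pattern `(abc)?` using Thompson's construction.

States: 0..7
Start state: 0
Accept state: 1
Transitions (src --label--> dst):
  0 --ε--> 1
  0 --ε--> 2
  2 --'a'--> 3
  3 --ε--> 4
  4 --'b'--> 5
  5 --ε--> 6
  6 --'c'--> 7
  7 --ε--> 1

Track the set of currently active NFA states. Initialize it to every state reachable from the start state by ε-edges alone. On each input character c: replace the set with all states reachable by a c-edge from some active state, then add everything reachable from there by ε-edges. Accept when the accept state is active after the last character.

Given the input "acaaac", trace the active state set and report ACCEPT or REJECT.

Answer: REJECT

Trace:
start: ε-closure({0}) = {0,1,2}
'a' @ 1: {3,4}
'c' @ 2: {}  — state set empty
rest 'aaac' ignored (set empty)
after full input: {}  (accept=1 not in)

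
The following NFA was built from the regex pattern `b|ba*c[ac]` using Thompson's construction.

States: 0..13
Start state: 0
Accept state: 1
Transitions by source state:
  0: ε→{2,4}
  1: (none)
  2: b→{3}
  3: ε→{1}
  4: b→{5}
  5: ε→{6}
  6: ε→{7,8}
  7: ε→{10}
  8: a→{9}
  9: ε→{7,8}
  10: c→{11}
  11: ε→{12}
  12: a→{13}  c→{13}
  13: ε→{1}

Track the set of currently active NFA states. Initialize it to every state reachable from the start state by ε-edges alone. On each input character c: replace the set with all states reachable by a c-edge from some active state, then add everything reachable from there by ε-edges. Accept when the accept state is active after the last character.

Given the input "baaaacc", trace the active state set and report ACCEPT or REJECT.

initial (ε-close {0}): {0,2,4}
'b' @ 1: {1,3,5,6,7,8,10}  (accept∈set)
'a' @ 2: {7,8,9,10}
'a' @ 3: {7,8,9,10}
'a' @ 4: {7,8,9,10}
'a' @ 5: {7,8,9,10}
'c' @ 6: {11,12}
'c' @ 7: {1,13}  (accept∈set)
after full input: {1,13}  (accept=1 in)

Answer: ACCEPT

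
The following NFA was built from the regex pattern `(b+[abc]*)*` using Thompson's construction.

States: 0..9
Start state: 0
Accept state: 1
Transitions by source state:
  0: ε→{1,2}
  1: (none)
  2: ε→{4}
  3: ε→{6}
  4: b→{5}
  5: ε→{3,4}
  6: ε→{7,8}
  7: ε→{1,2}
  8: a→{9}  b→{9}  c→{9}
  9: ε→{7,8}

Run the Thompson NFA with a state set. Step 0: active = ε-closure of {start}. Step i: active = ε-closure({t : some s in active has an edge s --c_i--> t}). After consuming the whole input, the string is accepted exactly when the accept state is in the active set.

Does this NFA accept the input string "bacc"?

start: ε-closure({0}) = {0,1,2,4}
'b' @ 1: {1,2,3,4,5,6,7,8}  [accepting]
'a' @ 2: {1,2,4,7,8,9}  [accepting]
'c' @ 3: {1,2,4,7,8,9}  [accepting]
'c' @ 4: {1,2,4,7,8,9}  [accepting]
final: {1,2,4,7,8,9}; accept 1 in set

Answer: ACCEPT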